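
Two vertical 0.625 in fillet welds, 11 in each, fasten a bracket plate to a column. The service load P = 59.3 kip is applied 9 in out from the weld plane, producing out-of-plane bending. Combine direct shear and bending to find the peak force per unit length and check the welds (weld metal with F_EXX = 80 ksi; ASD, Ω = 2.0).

f_max ≈ 13.5 kip/in; NOT adequate

L_w = 2 × 11 = 22 in; section modulus (unit throat) S = 2 × L²/6 = 40.33 in².
Direct shear f_v = P/L_w = 59.3/22 = 2.695 kip/in.
Moment M = P × e = 59.3 × 9 = 533.7 kip·in; bending f_b = M/S = 13.23 kip/in.
f_max = √(f_v² + f_b²) = √(2.695² + 13.23²) = 13.5 kip/in.
r_n/Ω = (1/2.0) × 0.6 × 80 × (0.707 × 0.625) = 10.6 kip/in → NOT adequate.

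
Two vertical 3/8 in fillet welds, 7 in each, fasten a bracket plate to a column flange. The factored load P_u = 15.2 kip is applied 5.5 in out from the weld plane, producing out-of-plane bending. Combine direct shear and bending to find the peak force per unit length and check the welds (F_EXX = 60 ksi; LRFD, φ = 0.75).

f_max ≈ 5.23 kip/in; adequate

L_w = 2 × 7 = 14 in; section modulus (unit throat) S = 2 × L²/6 = 16.33 in².
Direct shear f_v = P/L_w = 15.2/14 = 1.086 kip/in.
Moment M = P × e = 15.2 × 5.5 = 83.6 kip·in; bending f_b = M/S = 5.118 kip/in.
f_max = √(f_v² + f_b²) = √(1.086² + 5.118²) = 5.232 kip/in.
φr_n = 0.75 × 0.6 × 60 × (0.707 × 0.375) = 7.158 kip/in → adequate.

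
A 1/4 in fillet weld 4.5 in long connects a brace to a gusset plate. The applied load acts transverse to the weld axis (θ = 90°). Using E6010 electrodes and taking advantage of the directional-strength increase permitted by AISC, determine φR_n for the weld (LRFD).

E60XX → F_EXX = 60 ksi.
t_e = 0.707 × 0.25 = 0.1767 in; A_we = 0.1767 × 4.5 = 0.7954 in².
Directional factor: 1.0 + 0.5 sin^1.5(90°) = 1.5.
F_nw = 0.6 × 60 × 1.5 = 54 ksi.
φR_n = 0.75 × 54 × 0.7954 = 32.21 kips.

φR_n ≈ 32.2 kips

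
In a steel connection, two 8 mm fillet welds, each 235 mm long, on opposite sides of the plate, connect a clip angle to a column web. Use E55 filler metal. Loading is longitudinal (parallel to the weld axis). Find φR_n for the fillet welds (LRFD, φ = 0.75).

E55XX → F_EXX = 550 MPa.
Effective throat t_e = 0.707 × 8 = 5.656 mm.
Total length L = 470 mm; A_we = 5.656 × 470 = 2658 mm².
F_nw = 0.6 F_EXX = 0.6 × 550 = 330 MPa.
φR_n = 0.75 × 330 × 2658 × 10⁻³ = 657.9 kN.

φR_n ≈ 658 kN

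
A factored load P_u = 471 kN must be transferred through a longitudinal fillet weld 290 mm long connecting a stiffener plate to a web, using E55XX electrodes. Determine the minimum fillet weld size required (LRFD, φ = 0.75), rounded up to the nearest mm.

E55XX → F_EXX = 550 MPa.
Total weld length L = 290 mm.
Required throat t_e = P_u / (φ × 0.6 F_EXX × L) = 471 / (0.75 × 0.6 × 550 × 290 × 10⁻³) = 6.562 mm.
Required leg w = t_e / 0.707 = 9.282 mm → use 10 mm.

w = 10 mm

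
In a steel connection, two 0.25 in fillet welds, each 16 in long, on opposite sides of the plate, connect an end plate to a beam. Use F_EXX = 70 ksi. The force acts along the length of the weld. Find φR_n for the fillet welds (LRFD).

φR_n ≈ 178 kips

Effective throat t_e = 0.707 × 0.25 = 0.1767 in.
Total length L = 32 in; A_we = 0.1767 × 32 = 5.656 in².
F_nw = 0.6 F_EXX = 0.6 × 70 = 42 ksi.
φR_n = 0.75 × 42 × 5.656 = 178.2 kips.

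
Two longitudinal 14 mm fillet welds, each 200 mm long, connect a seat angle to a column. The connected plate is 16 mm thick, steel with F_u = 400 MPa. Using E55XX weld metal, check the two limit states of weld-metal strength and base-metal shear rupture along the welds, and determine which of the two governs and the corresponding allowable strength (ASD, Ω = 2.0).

R_n/Ω ≈ 653 kN (weld metal governs)

E55XX → F_EXX = 550 MPa.
t_e = 0.707 × 14 = 9.898 mm; L = 400 mm.
Weld metal: R_n/Ω = (1/2.0) × 0.6 × 550 × 9.898 × 400 × 10⁻³ = 653.3 kN.
Base metal (shear rupture): R_n/Ω = (1/2.0) × 0.6 × 400 × 16 × 400 × 10⁻³ = 768 kN.
Governing: weld metal.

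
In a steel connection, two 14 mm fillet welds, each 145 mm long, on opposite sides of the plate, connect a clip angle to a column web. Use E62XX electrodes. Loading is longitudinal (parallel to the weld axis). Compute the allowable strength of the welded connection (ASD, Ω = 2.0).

E62XX → F_EXX = 620 MPa.
Effective throat t_e = 0.707 × 14 = 9.898 mm.
Total length L = 290 mm; A_we = 9.898 × 290 = 2870 mm².
F_nw = 0.6 F_EXX = 0.6 × 620 = 372 MPa.
R_n = 372 × 2870 × 10⁻³ = 1068 kN; R_n/Ω = 1068/2.0 = 533.9 kN.

R_n/Ω ≈ 534 kN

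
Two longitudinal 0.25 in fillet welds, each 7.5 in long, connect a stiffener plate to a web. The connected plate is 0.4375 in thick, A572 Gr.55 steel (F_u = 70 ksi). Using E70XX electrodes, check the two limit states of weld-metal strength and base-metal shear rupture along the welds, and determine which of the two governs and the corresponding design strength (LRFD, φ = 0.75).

E70XX → F_EXX = 70 ksi.
t_e = 0.707 × 0.25 = 0.1767 in; L = 15 in.
Weld metal: φR_n = 0.75 × 0.6 × 70 × 0.1767 × 15 = 83.51 kip.
Base metal (shear rupture): φR_n = 0.75 × 0.6 × 70 × 0.4375 × 15 = 206.7 kip.
Governing: weld metal.

φR_n ≈ 83.5 kip (weld metal governs)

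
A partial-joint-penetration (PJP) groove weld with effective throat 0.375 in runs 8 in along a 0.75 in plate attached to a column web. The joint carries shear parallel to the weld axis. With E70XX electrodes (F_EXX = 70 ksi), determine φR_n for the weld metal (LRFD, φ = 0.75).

Effective throat (given) t_e = 0.375 in.
A_we = 0.375 × 8 = 3 in².
F_nw = 0.6 F_EXX = 42 ksi.
φR_n = 0.75 × 42 × 3 = 94.5 kips.

φR_n ≈ 94.5 kips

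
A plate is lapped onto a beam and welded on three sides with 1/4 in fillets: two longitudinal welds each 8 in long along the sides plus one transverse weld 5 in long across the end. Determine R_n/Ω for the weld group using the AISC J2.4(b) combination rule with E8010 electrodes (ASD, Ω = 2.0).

E80XX → F_EXX = 80 ksi.
t_e = 0.707 × 0.25 = 0.1767 in.
R_nwl = 0.6 × 80 × 0.1767 × 16 = 135.7 kips (longitudinal, 2 welds).
R_nwt = 0.6 × 80 × 0.1767 × 5 = 42.42 kips (transverse, base value).
(i) R_nwl + R_nwt = 178.2 kips; (ii) 0.85 R_nwl + 1.5 R_nwt = 179 kips.
R_n = max = 179 kips [governs: (ii)]; R_n/Ω = 89.51 kips.

R_n/Ω ≈ 89.5 kips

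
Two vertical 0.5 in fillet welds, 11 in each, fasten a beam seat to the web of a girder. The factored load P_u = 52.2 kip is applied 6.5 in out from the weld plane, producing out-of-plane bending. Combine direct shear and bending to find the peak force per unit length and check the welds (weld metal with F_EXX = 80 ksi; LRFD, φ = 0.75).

f_max ≈ 8.74 kip/in; adequate

L_w = 2 × 11 = 22 in; section modulus (unit throat) S = 2 × L²/6 = 40.33 in².
Direct shear f_v = P/L_w = 52.2/22 = 2.373 kip/in.
Moment M = P × e = 52.2 × 6.5 = 339.3 kip·in; bending f_b = M/S = 8.412 kip/in.
f_max = √(f_v² + f_b²) = √(2.373² + 8.412²) = 8.741 kip/in.
φr_n = 0.75 × 0.6 × 80 × (0.707 × 0.5) = 12.73 kip/in → adequate.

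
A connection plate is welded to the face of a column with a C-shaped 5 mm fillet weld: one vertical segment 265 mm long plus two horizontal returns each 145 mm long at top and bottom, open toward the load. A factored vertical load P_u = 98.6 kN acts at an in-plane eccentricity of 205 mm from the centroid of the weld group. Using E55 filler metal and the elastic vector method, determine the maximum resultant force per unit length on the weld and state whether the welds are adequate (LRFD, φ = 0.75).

E55XX → F_EXX = 550 MPa.
Total weld length L_w = 555 mm. Treat welds as unit-width lines.
Centroid: x̄ = 2×145×72.5 / 555 = 37.88 mm from the vertical weld.
Polar moment about centroid: J = I_x + I_y = [265³/12 + 2×145×132.5²] + [265×37.88² + 2(145³/12 + 145×34.62²)] = 7878000 mm³.
Direct shear f_v = P/L_w = 98.6×10³ / 555 = 177.7 N/mm (vertical).
Torsion M = P·e = 98.6×10³ × 205 = 20213000 N·mm.
Critical point at (x, y) = (107.1, 132.5) from centroid. f_tx = M·y/J = 340 N/mm; f_ty = M·x/J = 274.8 N/mm.
Resultant f_max = √[f_tx² + (f_v + f_ty)²] = √[340² + (177.7 + 274.8)²] = 566 N/mm.
Capacity per unit length: φr_n = 0.75 × 0.6 × 550 × (0.707 × 5) = 874.9 N/mm.
566 ≤ 874.9 → adequate.

f_max ≈ 566 N/mm; adequate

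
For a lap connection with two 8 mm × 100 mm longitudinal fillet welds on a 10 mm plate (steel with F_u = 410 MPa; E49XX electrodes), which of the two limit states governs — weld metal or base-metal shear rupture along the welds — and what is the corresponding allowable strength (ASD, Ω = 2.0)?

R_n/Ω ≈ 166 kN (weld metal governs)

E49XX → F_EXX = 490 MPa.
t_e = 0.707 × 8 = 5.656 mm; L = 200 mm.
Weld metal: R_n/Ω = (1/2.0) × 0.6 × 490 × 5.656 × 200 × 10⁻³ = 166.3 kN.
Base metal (shear rupture): R_n/Ω = (1/2.0) × 0.6 × 410 × 10 × 200 × 10⁻³ = 246 kN.
Governing: weld metal.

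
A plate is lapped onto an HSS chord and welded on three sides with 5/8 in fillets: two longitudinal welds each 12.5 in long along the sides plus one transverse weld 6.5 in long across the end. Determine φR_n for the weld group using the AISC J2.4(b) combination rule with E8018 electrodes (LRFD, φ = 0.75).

E80XX → F_EXX = 80 ksi.
t_e = 0.707 × 0.625 = 0.4419 in.
R_nwl = 0.6 × 80 × 0.4419 × 25 = 530.2 kip (longitudinal, 2 welds).
R_nwt = 0.6 × 80 × 0.4419 × 6.5 = 137.9 kip (transverse, base value).
(i) R_nwl + R_nwt = 668.1 kip; (ii) 0.85 R_nwl + 1.5 R_nwt = 657.5 kip.
R_n = max = 668.1 kip [governs: (i)]; φR_n = 501.1 kip.

φR_n ≈ 501 kip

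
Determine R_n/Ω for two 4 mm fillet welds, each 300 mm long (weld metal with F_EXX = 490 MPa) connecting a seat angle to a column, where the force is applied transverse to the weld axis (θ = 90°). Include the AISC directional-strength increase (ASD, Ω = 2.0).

R_n/Ω ≈ 374 kN

t_e = 0.707 × 4 = 2.828 mm; A_we = 2.828 × 600 = 1697 mm².
Directional factor: 1.0 + 0.5 sin^1.5(90°) = 1.5.
F_nw = 0.6 × 490 × 1.5 = 441 MPa.
R_n/Ω = (441 × 1697) / 2.0 × 10⁻³ = 374.1 kN.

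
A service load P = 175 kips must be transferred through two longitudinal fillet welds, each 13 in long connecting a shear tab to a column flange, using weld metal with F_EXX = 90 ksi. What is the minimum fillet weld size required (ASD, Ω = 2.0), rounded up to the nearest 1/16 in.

Total weld length L = 26 in.
Required throat t_e = P × Ω / (0.6 F_EXX × L) = 175 × 2.0 / (0.6 × 90 × 26) = 0.2493 in.
Required leg w = t_e / 0.707 = 0.3526 in → use 3/8 in.

w = 3/8 in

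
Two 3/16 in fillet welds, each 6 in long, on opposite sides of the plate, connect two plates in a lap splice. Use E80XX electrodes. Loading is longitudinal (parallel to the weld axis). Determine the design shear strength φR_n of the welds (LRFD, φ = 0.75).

E80XX → F_EXX = 80 ksi.
Effective throat t_e = 0.707 × 0.1875 = 0.1326 in.
Total length L = 12 in; A_we = 0.1326 × 12 = 1.591 in².
F_nw = 0.6 F_EXX = 0.6 × 80 = 48 ksi.
φR_n = 0.75 × 48 × 1.591 = 57.27 kips.

φR_n ≈ 57.3 kips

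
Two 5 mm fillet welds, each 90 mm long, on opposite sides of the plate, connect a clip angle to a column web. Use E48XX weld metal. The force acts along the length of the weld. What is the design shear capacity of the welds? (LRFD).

E48XX → F_EXX = 480 MPa.
Effective throat t_e = 0.707 × 5 = 3.535 mm.
Total length L = 180 mm; A_we = 3.535 × 180 = 636.3 mm².
F_nw = 0.6 F_EXX = 0.6 × 480 = 288 MPa.
φR_n = 0.75 × 288 × 636.3 × 10⁻³ = 137.4 kN.

φR_n ≈ 137 kN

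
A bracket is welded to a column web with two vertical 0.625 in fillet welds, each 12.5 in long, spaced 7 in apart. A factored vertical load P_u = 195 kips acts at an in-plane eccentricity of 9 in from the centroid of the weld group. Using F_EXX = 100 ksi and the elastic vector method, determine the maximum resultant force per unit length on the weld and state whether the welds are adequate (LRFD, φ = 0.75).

Total weld length L_w = 25 in. Treat welds as unit-width lines.
Polar moment about centroid: J = 2[d³/12 + d(b/2)²] = 2[12.5³/12 + 12.5×3.5²] = 631.8 in³.
Direct shear f_v = P/L_w = 195 / 25 = 7.8 kip/in (vertical).
Torsion M = P·e = 195 × 9 = 1755 kip·in.
Critical point at (x, y) = (3.5, 6.25) from centroid. f_tx = M·y/J = 17.36 kip/in; f_ty = M·x/J = 9.723 kip/in.
Resultant f_max = √[f_tx² + (f_v + f_ty)²] = √[17.36² + (7.8 + 9.723)²] = 24.67 kip/in.
Capacity per unit length: φr_n = 0.75 × 0.6 × 100 × (0.707 × 0.625) = 19.88 kip/in.
24.67 > 19.88 → NOT adequate.

f_max ≈ 24.7 kip/in; NOT adequate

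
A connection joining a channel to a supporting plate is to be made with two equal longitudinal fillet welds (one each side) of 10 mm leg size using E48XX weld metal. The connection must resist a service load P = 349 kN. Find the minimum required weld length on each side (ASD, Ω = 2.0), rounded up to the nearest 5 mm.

E48XX → F_EXX = 480 MPa.
Throat t_e = 0.707 × 10 = 7.07 mm.
r_n/Ω = (0.6 × 480 × 7.07) / 2.0 = 1018 N/mm = 1.018 kN/mm.
L_req = P / (r_n/Ω) = 349 / 1.018 = 342.8 mm total.
Per side: 342.8 / 2 = 171.4 mm.
Round up → use L = 175 mm on each side.

L = 175 mm on each side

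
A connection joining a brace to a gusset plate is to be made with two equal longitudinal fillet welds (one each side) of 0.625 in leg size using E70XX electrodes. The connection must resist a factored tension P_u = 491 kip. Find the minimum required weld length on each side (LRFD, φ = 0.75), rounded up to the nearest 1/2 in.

L = 18 in on each side

E70XX → F_EXX = 70 ksi.
Throat t_e = 0.707 × 0.625 = 0.4419 in.
φr_n = 0.75 × 0.6 × 70 × 0.4419 = 13.92 kip/in.
L_req = P_u / φr_n = 491 / 13.92 = 35.28 in total.
Per side: 35.28 / 2 = 17.64 in.
Round up → use L = 18 in on each side.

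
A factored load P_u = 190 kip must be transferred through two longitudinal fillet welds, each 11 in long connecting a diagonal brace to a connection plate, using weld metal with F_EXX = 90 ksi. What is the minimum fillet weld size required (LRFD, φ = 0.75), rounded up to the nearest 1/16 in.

w = 5/16 in

Total weld length L = 22 in.
Required throat t_e = P_u / (φ × 0.6 F_EXX × L) = 190 / (0.75 × 0.6 × 90 × 22) = 0.2132 in.
Required leg w = t_e / 0.707 = 0.3016 in → use 5/16 in.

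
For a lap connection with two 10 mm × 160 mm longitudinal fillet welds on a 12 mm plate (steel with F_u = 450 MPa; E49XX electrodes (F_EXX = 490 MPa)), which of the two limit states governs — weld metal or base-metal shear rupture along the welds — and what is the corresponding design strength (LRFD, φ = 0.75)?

φR_n ≈ 499 kN (weld metal governs)

t_e = 0.707 × 10 = 7.07 mm; L = 320 mm.
Weld metal: φR_n = 0.75 × 0.6 × 490 × 7.07 × 320 × 10⁻³ = 498.9 kN.
Base metal (shear rupture): φR_n = 0.75 × 0.6 × 450 × 12 × 320 × 10⁻³ = 777.6 kN.
Governing: weld metal.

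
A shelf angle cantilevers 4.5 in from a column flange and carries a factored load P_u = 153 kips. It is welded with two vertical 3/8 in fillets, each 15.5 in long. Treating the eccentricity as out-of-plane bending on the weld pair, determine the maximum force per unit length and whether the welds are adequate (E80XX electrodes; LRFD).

f_max ≈ 9.91 kip/in; NOT adequate

E80XX → F_EXX = 80 ksi.
L_w = 2 × 15.5 = 31 in; section modulus (unit throat) S = 2 × L²/6 = 80.08 in².
Direct shear f_v = P/L_w = 153/31 = 4.935 kip/in.
Moment M = P × e = 153 × 4.5 = 688.5 kip·in; bending f_b = M/S = 8.597 kip/in.
f_max = √(f_v² + f_b²) = √(4.935² + 8.597²) = 9.913 kip/in.
φr_n = 0.75 × 0.6 × 80 × (0.707 × 0.375) = 9.544 kip/in → NOT adequate.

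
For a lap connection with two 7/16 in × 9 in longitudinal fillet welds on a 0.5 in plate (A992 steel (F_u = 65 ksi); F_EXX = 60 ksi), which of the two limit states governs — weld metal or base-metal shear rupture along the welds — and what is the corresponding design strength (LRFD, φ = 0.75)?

t_e = 0.707 × 0.4375 = 0.3093 in; L = 18 in.
Weld metal: φR_n = 0.75 × 0.6 × 60 × 0.3093 × 18 = 150.3 kips.
Base metal (shear rupture): φR_n = 0.75 × 0.6 × 65 × 0.5 × 18 = 263.2 kips.
Governing: weld metal.

φR_n ≈ 150 kips (weld metal governs)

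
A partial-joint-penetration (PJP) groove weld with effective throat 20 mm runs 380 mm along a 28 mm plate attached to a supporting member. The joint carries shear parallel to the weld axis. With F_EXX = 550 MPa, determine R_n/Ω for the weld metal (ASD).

Effective throat (given) t_e = 20 mm.
A_we = 20 × 380 = 7600 mm².
F_nw = 0.6 F_EXX = 330 MPa.
R_n/Ω = (330 × 7600) / 2.0 × 10⁻³ = 1254 kN.

R_n/Ω ≈ 1250 kN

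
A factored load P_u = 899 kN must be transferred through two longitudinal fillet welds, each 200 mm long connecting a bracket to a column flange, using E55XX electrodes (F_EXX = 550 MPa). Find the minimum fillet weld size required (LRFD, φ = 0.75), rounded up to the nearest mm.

Total weld length L = 400 mm.
Required throat t_e = P_u / (φ × 0.6 F_EXX × L) = 899 / (0.75 × 0.6 × 550 × 400 × 10⁻³) = 9.081 mm.
Required leg w = t_e / 0.707 = 12.84 mm → use 13 mm.

w = 13 mm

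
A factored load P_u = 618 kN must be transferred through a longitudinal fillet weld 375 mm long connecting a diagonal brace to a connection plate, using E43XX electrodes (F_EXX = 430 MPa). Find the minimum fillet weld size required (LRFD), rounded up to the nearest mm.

Total weld length L = 375 mm.
Required throat t_e = P_u / (φ × 0.6 F_EXX × L) = 618 / (0.75 × 0.6 × 430 × 375 × 10⁻³) = 8.517 mm.
Required leg w = t_e / 0.707 = 12.05 mm → use 13 mm.

w = 13 mm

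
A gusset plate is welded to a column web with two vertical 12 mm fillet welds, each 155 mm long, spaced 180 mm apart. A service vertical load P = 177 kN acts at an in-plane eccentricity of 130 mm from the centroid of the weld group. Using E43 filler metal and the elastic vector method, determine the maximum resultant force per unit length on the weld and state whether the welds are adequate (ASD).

E43XX → F_EXX = 430 MPa.
Total weld length L_w = 310 mm. Treat welds as unit-width lines.
Polar moment about centroid: J = 2[d³/12 + d(b/2)²] = 2[155³/12 + 155×90²] = 3132000 mm³.
Direct shear f_v = P/L_w = 177×10³ / 310 = 571 N/mm (vertical).
Torsion M = P·e = 177×10³ × 130 = 23010000 N·mm.
Critical point at (x, y) = (90, 77.5) from centroid. f_tx = M·y/J = 569.4 N/mm; f_ty = M·x/J = 661.3 N/mm.
Resultant f_max = √[f_tx² + (f_v + f_ty)²] = √[569.4² + (571 + 661.3)²] = 1357 N/mm.
Capacity per unit length: r_n/Ω = (1/2.0) × 0.6 × 430 × (0.707 × 12) = 1094 N/mm.
1357 > 1094 → NOT adequate.

f_max ≈ 1360 N/mm; NOT adequate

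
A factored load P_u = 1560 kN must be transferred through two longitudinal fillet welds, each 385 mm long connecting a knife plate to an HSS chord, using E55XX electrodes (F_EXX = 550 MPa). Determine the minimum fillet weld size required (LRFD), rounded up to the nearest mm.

Total weld length L = 770 mm.
Required throat t_e = P_u / (φ × 0.6 F_EXX × L) = 1560 / (0.75 × 0.6 × 550 × 770 × 10⁻³) = 8.186 mm.
Required leg w = t_e / 0.707 = 11.58 mm → use 12 mm.

w = 12 mm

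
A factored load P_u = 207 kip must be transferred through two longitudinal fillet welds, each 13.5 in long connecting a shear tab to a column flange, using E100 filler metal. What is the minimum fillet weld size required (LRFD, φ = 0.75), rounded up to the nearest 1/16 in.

E100XX → F_EXX = 100 ksi.
Total weld length L = 27 in.
Required throat t_e = P_u / (φ × 0.6 F_EXX × L) = 207 / (0.75 × 0.6 × 100 × 27) = 0.1704 in.
Required leg w = t_e / 0.707 = 0.241 in → use 1/4 in.

w = 1/4 in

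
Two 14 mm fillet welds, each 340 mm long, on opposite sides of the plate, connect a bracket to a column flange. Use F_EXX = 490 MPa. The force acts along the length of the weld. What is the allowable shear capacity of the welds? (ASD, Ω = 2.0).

Effective throat t_e = 0.707 × 14 = 9.898 mm.
Total length L = 680 mm; A_we = 9.898 × 680 = 6731 mm².
F_nw = 0.6 F_EXX = 0.6 × 490 = 294 MPa.
R_n = 294 × 6731 × 10⁻³ = 1979 kN; R_n/Ω = 1979/2.0 = 989.4 kN.

R_n/Ω ≈ 989 kN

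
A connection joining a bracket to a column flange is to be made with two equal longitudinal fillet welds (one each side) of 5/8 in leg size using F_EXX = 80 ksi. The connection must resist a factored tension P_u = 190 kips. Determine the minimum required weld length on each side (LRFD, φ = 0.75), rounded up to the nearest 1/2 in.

Throat t_e = 0.707 × 0.625 = 0.4419 in.
φr_n = 0.75 × 0.6 × 80 × 0.4419 = 15.91 kips/in.
L_req = P_u / φr_n = 190 / 15.91 = 11.94 in total.
Per side: 11.94 / 2 = 5.972 in.
Round up → use L = 6 in on each side.

L = 6 in on each side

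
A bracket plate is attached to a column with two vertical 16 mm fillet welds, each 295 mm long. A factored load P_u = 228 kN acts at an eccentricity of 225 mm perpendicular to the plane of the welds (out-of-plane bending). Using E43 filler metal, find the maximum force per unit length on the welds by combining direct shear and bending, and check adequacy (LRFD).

f_max ≈ 1810 N/mm; adequate

E43XX → F_EXX = 430 MPa.
L_w = 2 × 295 = 590 mm; section modulus (unit throat) S = 2 × L²/6 = 29010 mm².
Direct shear f_v = P/L_w = 228×10³/590 = 386.4 N/mm.
Moment M = P × e = 228×10³ × 225 = 51300000 N·mm; bending f_b = M/S = 1768 N/mm.
f_max = √(f_v² + f_b²) = √(386.4² + 1768²) = 1810 N/mm.
φr_n = 0.75 × 0.6 × 430 × (0.707 × 16) = 2189 N/mm → adequate.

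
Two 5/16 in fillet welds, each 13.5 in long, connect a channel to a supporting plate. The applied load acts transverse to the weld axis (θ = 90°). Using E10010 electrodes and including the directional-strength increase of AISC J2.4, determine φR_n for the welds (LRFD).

φR_n ≈ 403 kips

E100XX → F_EXX = 100 ksi.
t_e = 0.707 × 0.3125 = 0.2209 in; A_we = 0.2209 × 27 = 5.965 in².
Directional factor: 1.0 + 0.5 sin^1.5(90°) = 1.5.
F_nw = 0.6 × 100 × 1.5 = 90 ksi.
φR_n = 0.75 × 90 × 5.965 = 402.7 kips.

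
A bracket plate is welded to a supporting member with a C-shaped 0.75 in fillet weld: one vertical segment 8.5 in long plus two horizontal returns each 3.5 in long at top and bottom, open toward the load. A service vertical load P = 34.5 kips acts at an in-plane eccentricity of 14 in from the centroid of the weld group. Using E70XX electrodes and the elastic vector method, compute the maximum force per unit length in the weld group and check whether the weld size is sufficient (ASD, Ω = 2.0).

f_max ≈ 13.7 kip/in; NOT adequate

E70XX → F_EXX = 70 ksi.
Total weld length L_w = 15.5 in. Treat welds as unit-width lines.
Centroid: x̄ = 2×3.5×1.75 / 15.5 = 0.7903 in from the vertical weld.
Polar moment about centroid: J = I_x + I_y = [8.5³/12 + 2×3.5×4.25²] + [8.5×0.7903² + 2(3.5³/12 + 3.5×0.9597²)] = 196.5 in³.
Direct shear f_v = P/L_w = 34.5 / 15.5 = 2.226 kip/in (vertical).
Torsion M = P·e = 34.5 × 14 = 483 kip·in.
Critical point at (x, y) = (2.71, 4.25) from centroid. f_tx = M·y/J = 10.45 kip/in; f_ty = M·x/J = 6.66 kip/in.
Resultant f_max = √[f_tx² + (f_v + f_ty)²] = √[10.45² + (2.226 + 6.66)²] = 13.71 kip/in.
Capacity per unit length: r_n/Ω = (1/2.0) × 0.6 × 70 × (0.707 × 0.75) = 11.14 kip/in.
13.71 > 11.14 → NOT adequate.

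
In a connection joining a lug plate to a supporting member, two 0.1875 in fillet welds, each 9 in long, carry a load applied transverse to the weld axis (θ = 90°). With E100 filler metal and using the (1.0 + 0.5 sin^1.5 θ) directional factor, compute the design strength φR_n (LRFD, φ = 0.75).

E100XX → F_EXX = 100 ksi.
t_e = 0.707 × 0.1875 = 0.1326 in; A_we = 0.1326 × 18 = 2.386 in².
Directional factor: 1.0 + 0.5 sin^1.5(90°) = 1.5.
F_nw = 0.6 × 100 × 1.5 = 90 ksi.
φR_n = 0.75 × 90 × 2.386 = 161.1 kips.

φR_n ≈ 161 kips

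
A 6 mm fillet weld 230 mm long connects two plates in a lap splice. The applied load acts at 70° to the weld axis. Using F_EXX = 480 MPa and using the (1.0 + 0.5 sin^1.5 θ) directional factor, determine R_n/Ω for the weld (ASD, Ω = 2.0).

R_n/Ω ≈ 204 kN

t_e = 0.707 × 6 = 4.242 mm; A_we = 4.242 × 230 = 975.7 mm².
Directional factor: 1.0 + 0.5 sin^1.5(70°) = 1.455.
F_nw = 0.6 × 480 × 1.455 = 419.2 MPa.
R_n/Ω = (419.2 × 975.7) / 2.0 × 10⁻³ = 204.5 kN.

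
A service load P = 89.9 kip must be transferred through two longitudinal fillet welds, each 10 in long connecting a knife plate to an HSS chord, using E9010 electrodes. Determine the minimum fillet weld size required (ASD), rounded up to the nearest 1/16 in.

w = 1/4 in

E90XX → F_EXX = 90 ksi.
Total weld length L = 20 in.
Required throat t_e = P × Ω / (0.6 F_EXX × L) = 89.9 × 2.0 / (0.6 × 90 × 20) = 0.1665 in.
Required leg w = t_e / 0.707 = 0.2355 in → use 1/4 in.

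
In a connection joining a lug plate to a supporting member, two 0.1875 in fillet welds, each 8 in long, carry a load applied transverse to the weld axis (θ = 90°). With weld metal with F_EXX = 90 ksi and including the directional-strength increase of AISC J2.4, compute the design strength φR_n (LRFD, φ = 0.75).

φR_n ≈ 129 kip

t_e = 0.707 × 0.1875 = 0.1326 in; A_we = 0.1326 × 16 = 2.121 in².
Directional factor: 1.0 + 0.5 sin^1.5(90°) = 1.5.
F_nw = 0.6 × 90 × 1.5 = 81 ksi.
φR_n = 0.75 × 81 × 2.121 = 128.9 kip.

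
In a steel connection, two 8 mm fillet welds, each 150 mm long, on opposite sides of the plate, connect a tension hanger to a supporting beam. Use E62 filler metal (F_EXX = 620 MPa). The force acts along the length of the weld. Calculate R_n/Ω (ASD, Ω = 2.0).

Effective throat t_e = 0.707 × 8 = 5.656 mm.
Total length L = 300 mm; A_we = 5.656 × 300 = 1697 mm².
F_nw = 0.6 F_EXX = 0.6 × 620 = 372 MPa.
R_n = 372 × 1697 × 10⁻³ = 631.2 kN; R_n/Ω = 631.2/2.0 = 315.6 kN.

R_n/Ω ≈ 316 kN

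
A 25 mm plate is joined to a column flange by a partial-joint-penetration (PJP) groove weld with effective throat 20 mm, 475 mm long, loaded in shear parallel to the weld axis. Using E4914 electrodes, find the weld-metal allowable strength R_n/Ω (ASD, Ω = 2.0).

E49XX → F_EXX = 490 MPa.
Effective throat (given) t_e = 20 mm.
A_we = 20 × 475 = 9500 mm².
F_nw = 0.6 F_EXX = 294 MPa.
R_n/Ω = (294 × 9500) / 2.0 × 10⁻³ = 1396 kN.

R_n/Ω ≈ 1400 kN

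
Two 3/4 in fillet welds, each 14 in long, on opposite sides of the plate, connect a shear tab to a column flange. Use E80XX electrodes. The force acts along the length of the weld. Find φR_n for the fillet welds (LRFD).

φR_n ≈ 534 kips

E80XX → F_EXX = 80 ksi.
Effective throat t_e = 0.707 × 0.75 = 0.5302 in.
Total length L = 28 in; A_we = 0.5302 × 28 = 14.85 in².
F_nw = 0.6 F_EXX = 0.6 × 80 = 48 ksi.
φR_n = 0.75 × 48 × 14.85 = 534.5 kips.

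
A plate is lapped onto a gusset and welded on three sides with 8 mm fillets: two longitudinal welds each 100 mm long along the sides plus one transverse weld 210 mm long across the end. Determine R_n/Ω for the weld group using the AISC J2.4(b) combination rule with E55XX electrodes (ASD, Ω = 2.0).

E55XX → F_EXX = 550 MPa.
t_e = 0.707 × 8 = 5.656 mm.
R_nwl = 0.6 × 550 × 5.656 × 200 × 10⁻³ = 373.3 kN (longitudinal, 2 welds).
R_nwt = 0.6 × 550 × 5.656 × 210 × 10⁻³ = 392 kN (transverse, base value).
(i) R_nwl + R_nwt = 765.3 kN; (ii) 0.85 R_nwl + 1.5 R_nwt = 905.2 kN.
R_n = max = 905.2 kN [governs: (ii)]; R_n/Ω = 452.6 kN.

R_n/Ω ≈ 453 kN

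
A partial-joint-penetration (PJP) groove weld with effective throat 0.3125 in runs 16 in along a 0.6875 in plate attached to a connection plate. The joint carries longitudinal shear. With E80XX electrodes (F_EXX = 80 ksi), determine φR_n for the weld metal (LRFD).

Effective throat (given) t_e = 0.3125 in.
A_we = 0.3125 × 16 = 5 in².
F_nw = 0.6 F_EXX = 48 ksi.
φR_n = 0.75 × 48 × 5 = 180 kip.

φR_n ≈ 180 kip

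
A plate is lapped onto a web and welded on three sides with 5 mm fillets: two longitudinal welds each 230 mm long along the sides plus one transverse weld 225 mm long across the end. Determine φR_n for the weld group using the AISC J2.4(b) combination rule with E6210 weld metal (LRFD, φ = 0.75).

φR_n ≈ 718 kN

E62XX → F_EXX = 620 MPa.
t_e = 0.707 × 5 = 3.535 mm.
R_nwl = 0.6 × 620 × 3.535 × 460 × 10⁻³ = 604.9 kN (longitudinal, 2 welds).
R_nwt = 0.6 × 620 × 3.535 × 225 × 10⁻³ = 295.9 kN (transverse, base value).
(i) R_nwl + R_nwt = 900.8 kN; (ii) 0.85 R_nwl + 1.5 R_nwt = 958 kN.
R_n = max = 958 kN [governs: (ii)]; φR_n = 718.5 kN.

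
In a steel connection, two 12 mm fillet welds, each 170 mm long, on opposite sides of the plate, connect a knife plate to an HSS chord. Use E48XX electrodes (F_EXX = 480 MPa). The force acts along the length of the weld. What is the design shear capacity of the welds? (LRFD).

Effective throat t_e = 0.707 × 12 = 8.484 mm.
Total length L = 340 mm; A_we = 8.484 × 340 = 2885 mm².
F_nw = 0.6 F_EXX = 0.6 × 480 = 288 MPa.
φR_n = 0.75 × 288 × 2885 × 10⁻³ = 623.1 kN.

φR_n ≈ 623 kN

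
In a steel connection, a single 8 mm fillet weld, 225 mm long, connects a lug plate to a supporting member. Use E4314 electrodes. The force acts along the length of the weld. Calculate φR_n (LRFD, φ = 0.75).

E43XX → F_EXX = 430 MPa.
Effective throat t_e = 0.707 × 8 = 5.656 mm.
Total length L = 225 mm; A_we = 5.656 × 225 = 1273 mm².
F_nw = 0.6 F_EXX = 0.6 × 430 = 258 MPa.
φR_n = 0.75 × 258 × 1273 × 10⁻³ = 246.2 kN.

φR_n ≈ 246 kN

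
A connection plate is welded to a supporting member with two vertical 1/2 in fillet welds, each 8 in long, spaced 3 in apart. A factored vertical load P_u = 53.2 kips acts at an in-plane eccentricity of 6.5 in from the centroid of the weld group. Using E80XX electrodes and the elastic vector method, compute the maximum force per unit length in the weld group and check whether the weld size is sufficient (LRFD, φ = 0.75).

E80XX → F_EXX = 80 ksi.
Total weld length L_w = 16 in. Treat welds as unit-width lines.
Polar moment about centroid: J = 2[d³/12 + d(b/2)²] = 2[8³/12 + 8×1.5²] = 121.3 in³.
Direct shear f_v = P/L_w = 53.2 / 16 = 3.325 kip/in (vertical).
Torsion M = P·e = 53.2 × 6.5 = 345.8 kip·in.
Critical point at (x, y) = (1.5, 4) from centroid. f_tx = M·y/J = 11.4 kip/in; f_ty = M·x/J = 4.275 kip/in.
Resultant f_max = √[f_tx² + (f_v + f_ty)²] = √[11.4² + (3.325 + 4.275)²] = 13.7 kip/in.
Capacity per unit length: φr_n = 0.75 × 0.6 × 80 × (0.707 × 0.5) = 12.73 kip/in.
13.7 > 12.73 → NOT adequate.

f_max ≈ 13.7 kip/in; NOT adequate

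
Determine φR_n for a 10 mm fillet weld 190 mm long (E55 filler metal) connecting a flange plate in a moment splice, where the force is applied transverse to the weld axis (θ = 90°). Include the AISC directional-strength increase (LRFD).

E55XX → F_EXX = 550 MPa.
t_e = 0.707 × 10 = 7.07 mm; A_we = 7.07 × 190 = 1343 mm².
Directional factor: 1.0 + 0.5 sin^1.5(90°) = 1.5.
F_nw = 0.6 × 550 × 1.5 = 495 MPa.
φR_n = 0.75 × 495 × 1343 × 10⁻³ = 498.7 kN.

φR_n ≈ 499 kN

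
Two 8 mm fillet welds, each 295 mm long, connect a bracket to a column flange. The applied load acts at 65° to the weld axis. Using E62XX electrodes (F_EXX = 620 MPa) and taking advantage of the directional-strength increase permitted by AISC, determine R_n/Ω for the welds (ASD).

t_e = 0.707 × 8 = 5.656 mm; A_we = 5.656 × 590 = 3337 mm².
Directional factor: 1.0 + 0.5 sin^1.5(65°) = 1.431.
F_nw = 0.6 × 620 × 1.431 = 532.5 MPa.
R_n/Ω = (532.5 × 3337) / 2.0 × 10⁻³ = 888.5 kN.

R_n/Ω ≈ 888 kN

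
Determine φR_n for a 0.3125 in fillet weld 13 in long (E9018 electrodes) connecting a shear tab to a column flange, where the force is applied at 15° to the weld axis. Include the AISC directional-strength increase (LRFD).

φR_n ≈ 124 kip

E90XX → F_EXX = 90 ksi.
t_e = 0.707 × 0.3125 = 0.2209 in; A_we = 0.2209 × 13 = 2.872 in².
Directional factor: 1.0 + 0.5 sin^1.5(15°) = 1.066.
F_nw = 0.6 × 90 × 1.066 = 57.56 ksi.
φR_n = 0.75 × 57.56 × 2.872 = 124 kip.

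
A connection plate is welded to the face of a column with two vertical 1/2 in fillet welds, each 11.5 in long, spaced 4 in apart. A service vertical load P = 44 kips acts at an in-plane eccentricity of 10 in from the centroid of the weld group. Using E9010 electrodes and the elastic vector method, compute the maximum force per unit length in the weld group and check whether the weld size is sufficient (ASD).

E90XX → F_EXX = 90 ksi.
Total weld length L_w = 23 in. Treat welds as unit-width lines.
Polar moment about centroid: J = 2[d³/12 + d(b/2)²] = 2[11.5³/12 + 11.5×2²] = 345.5 in³.
Direct shear f_v = P/L_w = 44 / 23 = 1.913 kip/in (vertical).
Torsion M = P·e = 44 × 10 = 440 kip·in.
Critical point at (x, y) = (2, 5.75) from centroid. f_tx = M·y/J = 7.323 kip/in; f_ty = M·x/J = 2.547 kip/in.
Resultant f_max = √[f_tx² + (f_v + f_ty)²] = √[7.323² + (1.913 + 2.547)²] = 8.575 kip/in.
Capacity per unit length: r_n/Ω = (1/2.0) × 0.6 × 90 × (0.707 × 0.5) = 9.544 kip/in.
8.575 ≤ 9.544 → adequate.

f_max ≈ 8.57 kip/in; adequate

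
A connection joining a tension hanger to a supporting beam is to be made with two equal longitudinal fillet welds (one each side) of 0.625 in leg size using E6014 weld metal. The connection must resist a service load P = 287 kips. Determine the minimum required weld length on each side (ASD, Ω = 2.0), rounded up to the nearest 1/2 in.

E60XX → F_EXX = 60 ksi.
Throat t_e = 0.707 × 0.625 = 0.4419 in.
r_n/Ω = (0.6 × 60 × 0.4419) / 2.0 = 7.954 kip/in.
L_req = P / (r_n/Ω) = 287 / 7.954 = 36.08 in total.
Per side: 36.08 / 2 = 18.04 in.
Round up → use L = 18.5 in on each side.

L = 18.5 in on each side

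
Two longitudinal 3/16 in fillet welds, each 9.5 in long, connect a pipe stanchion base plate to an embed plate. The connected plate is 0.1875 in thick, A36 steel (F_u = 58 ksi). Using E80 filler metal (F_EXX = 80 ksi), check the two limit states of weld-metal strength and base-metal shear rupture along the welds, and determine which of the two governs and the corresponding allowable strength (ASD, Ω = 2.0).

t_e = 0.707 × 0.1875 = 0.1326 in; L = 19 in.
Weld metal: R_n/Ω = (1/2.0) × 0.6 × 80 × 0.1326 × 19 = 60.45 kips.
Base metal (shear rupture): R_n/Ω = (1/2.0) × 0.6 × 58 × 0.1875 × 19 = 61.99 kips.
Governing: weld metal.

R_n/Ω ≈ 60.4 kips (weld metal governs)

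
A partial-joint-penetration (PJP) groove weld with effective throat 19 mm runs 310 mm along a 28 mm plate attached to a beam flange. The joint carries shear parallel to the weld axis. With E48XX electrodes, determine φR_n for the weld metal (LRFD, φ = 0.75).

E48XX → F_EXX = 480 MPa.
Effective throat (given) t_e = 19 mm.
A_we = 19 × 310 = 5890 mm².
F_nw = 0.6 F_EXX = 288 MPa.
φR_n = 0.75 × 288 × 5890 × 10⁻³ = 1272 kN.

φR_n ≈ 1270 kN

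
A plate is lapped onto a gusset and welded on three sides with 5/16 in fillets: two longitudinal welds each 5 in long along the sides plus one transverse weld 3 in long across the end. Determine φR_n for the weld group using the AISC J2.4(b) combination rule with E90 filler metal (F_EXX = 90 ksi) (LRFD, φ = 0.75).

φR_n ≈ 116 kip

t_e = 0.707 × 0.3125 = 0.2209 in.
R_nwl = 0.6 × 90 × 0.2209 × 10 = 119.3 kip (longitudinal, 2 welds).
R_nwt = 0.6 × 90 × 0.2209 × 3 = 35.79 kip (transverse, base value).
(i) R_nwl + R_nwt = 155.1 kip; (ii) 0.85 R_nwl + 1.5 R_nwt = 155.1 kip.
R_n = max = 155.1 kip [governs: (ii)]; φR_n = 116.3 kip.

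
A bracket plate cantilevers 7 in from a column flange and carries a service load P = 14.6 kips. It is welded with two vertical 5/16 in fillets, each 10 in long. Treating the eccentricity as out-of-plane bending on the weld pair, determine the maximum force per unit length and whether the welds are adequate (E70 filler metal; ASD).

E70XX → F_EXX = 70 ksi.
L_w = 2 × 10 = 20 in; section modulus (unit throat) S = 2 × L²/6 = 33.33 in².
Direct shear f_v = P/L_w = 14.6/20 = 0.73 kip/in.
Moment M = P × e = 14.6 × 7 = 102.2 kip·in; bending f_b = M/S = 3.066 kip/in.
f_max = √(f_v² + f_b²) = √(0.73² + 3.066²) = 3.152 kip/in.
r_n/Ω = (1/2.0) × 0.6 × 70 × (0.707 × 0.3125) = 4.64 kip/in → adequate.

f_max ≈ 3.15 kip/in; adequate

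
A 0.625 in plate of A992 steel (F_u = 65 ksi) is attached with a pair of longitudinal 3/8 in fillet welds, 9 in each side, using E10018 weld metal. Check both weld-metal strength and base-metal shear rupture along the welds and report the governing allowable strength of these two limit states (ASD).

R_n/Ω ≈ 143 kip (weld metal governs)

E100XX → F_EXX = 100 ksi.
t_e = 0.707 × 0.375 = 0.2651 in; L = 18 in.
Weld metal: R_n/Ω = (1/2.0) × 0.6 × 100 × 0.2651 × 18 = 143.2 kip.
Base metal (shear rupture): R_n/Ω = (1/2.0) × 0.6 × 65 × 0.625 × 18 = 219.4 kip.
Governing: weld metal.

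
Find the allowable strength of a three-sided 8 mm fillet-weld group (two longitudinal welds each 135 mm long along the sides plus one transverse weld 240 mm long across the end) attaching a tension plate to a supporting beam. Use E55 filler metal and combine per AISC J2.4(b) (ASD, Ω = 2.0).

R_n/Ω ≈ 550 kN

E55XX → F_EXX = 550 MPa.
t_e = 0.707 × 8 = 5.656 mm.
R_nwl = 0.6 × 550 × 5.656 × 270 × 10⁻³ = 503.9 kN (longitudinal, 2 welds).
R_nwt = 0.6 × 550 × 5.656 × 240 × 10⁻³ = 448 kN (transverse, base value).
(i) R_nwl + R_nwt = 951.9 kN; (ii) 0.85 R_nwl + 1.5 R_nwt = 1100 kN.
R_n = max = 1100 kN [governs: (ii)]; R_n/Ω = 550.1 kN.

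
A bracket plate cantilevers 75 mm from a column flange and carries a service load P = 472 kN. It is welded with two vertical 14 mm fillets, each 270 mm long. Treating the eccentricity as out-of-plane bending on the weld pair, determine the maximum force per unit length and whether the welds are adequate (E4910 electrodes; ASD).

f_max ≈ 1700 N/mm; NOT adequate

E49XX → F_EXX = 490 MPa.
L_w = 2 × 270 = 540 mm; section modulus (unit throat) S = 2 × L²/6 = 24300 mm².
Direct shear f_v = P/L_w = 472×10³/540 = 874.1 N/mm.
Moment M = P × e = 472×10³ × 75 = 35400000 N·mm; bending f_b = M/S = 1457 N/mm.
f_max = √(f_v² + f_b²) = √(874.1² + 1457²) = 1699 N/mm.
r_n/Ω = (1/2.0) × 0.6 × 490 × (0.707 × 14) = 1455 N/mm → NOT adequate.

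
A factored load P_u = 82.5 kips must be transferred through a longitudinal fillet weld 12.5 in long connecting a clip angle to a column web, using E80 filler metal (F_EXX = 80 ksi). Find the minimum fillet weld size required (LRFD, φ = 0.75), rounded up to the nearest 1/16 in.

Total weld length L = 12.5 in.
Required throat t_e = P_u / (φ × 0.6 F_EXX × L) = 82.5 / (0.75 × 0.6 × 80 × 12.5) = 0.1833 in.
Required leg w = t_e / 0.707 = 0.2593 in → use 5/16 in.

w = 5/16 in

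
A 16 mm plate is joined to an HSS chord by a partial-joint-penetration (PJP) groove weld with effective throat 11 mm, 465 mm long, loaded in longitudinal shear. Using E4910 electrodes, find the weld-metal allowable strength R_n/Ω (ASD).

E49XX → F_EXX = 490 MPa.
Effective throat (given) t_e = 11 mm.
A_we = 11 × 465 = 5115 mm².
F_nw = 0.6 F_EXX = 294 MPa.
R_n/Ω = (294 × 5115) / 2.0 × 10⁻³ = 751.9 kN.

R_n/Ω ≈ 752 kN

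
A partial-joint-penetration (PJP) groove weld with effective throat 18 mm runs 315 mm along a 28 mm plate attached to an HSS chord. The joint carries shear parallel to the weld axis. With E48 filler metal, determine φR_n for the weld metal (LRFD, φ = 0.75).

E48XX → F_EXX = 480 MPa.
Effective throat (given) t_e = 18 mm.
A_we = 18 × 315 = 5670 mm².
F_nw = 0.6 F_EXX = 288 MPa.
φR_n = 0.75 × 288 × 5670 × 10⁻³ = 1225 kN.

φR_n ≈ 1220 kN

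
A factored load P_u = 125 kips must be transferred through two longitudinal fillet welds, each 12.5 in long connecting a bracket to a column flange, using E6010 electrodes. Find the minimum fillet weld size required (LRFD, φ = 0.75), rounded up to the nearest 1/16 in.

E60XX → F_EXX = 60 ksi.
Total weld length L = 25 in.
Required throat t_e = P_u / (φ × 0.6 F_EXX × L) = 125 / (0.75 × 0.6 × 60 × 25) = 0.1852 in.
Required leg w = t_e / 0.707 = 0.2619 in → use 5/16 in.

w = 5/16 in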